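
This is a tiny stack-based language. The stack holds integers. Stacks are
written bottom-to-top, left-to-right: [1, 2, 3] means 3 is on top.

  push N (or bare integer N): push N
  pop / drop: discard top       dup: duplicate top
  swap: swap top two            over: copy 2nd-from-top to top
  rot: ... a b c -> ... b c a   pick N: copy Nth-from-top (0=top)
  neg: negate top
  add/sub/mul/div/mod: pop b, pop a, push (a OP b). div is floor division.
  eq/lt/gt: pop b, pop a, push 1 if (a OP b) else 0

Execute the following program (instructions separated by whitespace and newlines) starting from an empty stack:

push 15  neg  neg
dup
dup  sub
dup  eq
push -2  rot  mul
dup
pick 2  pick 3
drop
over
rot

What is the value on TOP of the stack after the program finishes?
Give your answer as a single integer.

Answer: -30

Derivation:
After 'push 15': [15]
After 'neg': [-15]
After 'neg': [15]
After 'dup': [15, 15]
After 'dup': [15, 15, 15]
After 'sub': [15, 0]
After 'dup': [15, 0, 0]
After 'eq': [15, 1]
After 'push -2': [15, 1, -2]
After 'rot': [1, -2, 15]
After 'mul': [1, -30]
After 'dup': [1, -30, -30]
After 'pick 2': [1, -30, -30, 1]
After 'pick 3': [1, -30, -30, 1, 1]
After 'drop': [1, -30, -30, 1]
After 'over': [1, -30, -30, 1, -30]
After 'rot': [1, -30, 1, -30, -30]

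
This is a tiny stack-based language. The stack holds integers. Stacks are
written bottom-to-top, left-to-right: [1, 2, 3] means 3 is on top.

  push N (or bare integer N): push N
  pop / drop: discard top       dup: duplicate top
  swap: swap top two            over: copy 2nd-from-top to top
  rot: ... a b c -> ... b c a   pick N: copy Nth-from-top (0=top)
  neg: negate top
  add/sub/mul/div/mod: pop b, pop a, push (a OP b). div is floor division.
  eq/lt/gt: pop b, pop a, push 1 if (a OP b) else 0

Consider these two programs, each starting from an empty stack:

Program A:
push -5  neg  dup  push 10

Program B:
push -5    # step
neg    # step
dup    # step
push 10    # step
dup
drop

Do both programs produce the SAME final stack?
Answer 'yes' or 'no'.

Answer: yes

Derivation:
Program A trace:
  After 'push -5': [-5]
  After 'neg': [5]
  After 'dup': [5, 5]
  After 'push 10': [5, 5, 10]
Program A final stack: [5, 5, 10]

Program B trace:
  After 'push -5': [-5]
  After 'neg': [5]
  After 'dup': [5, 5]
  After 'push 10': [5, 5, 10]
  After 'dup': [5, 5, 10, 10]
  After 'drop': [5, 5, 10]
Program B final stack: [5, 5, 10]
Same: yes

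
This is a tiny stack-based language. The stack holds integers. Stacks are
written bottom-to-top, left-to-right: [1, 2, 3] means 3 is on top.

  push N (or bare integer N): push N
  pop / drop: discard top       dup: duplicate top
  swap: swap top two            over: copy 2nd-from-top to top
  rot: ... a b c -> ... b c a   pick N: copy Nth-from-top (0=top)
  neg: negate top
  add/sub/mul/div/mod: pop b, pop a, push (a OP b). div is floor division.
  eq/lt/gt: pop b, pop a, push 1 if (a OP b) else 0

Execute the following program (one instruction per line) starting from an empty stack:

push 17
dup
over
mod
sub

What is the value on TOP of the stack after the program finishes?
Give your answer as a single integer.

Answer: 17

Derivation:
After 'push 17': [17]
After 'dup': [17, 17]
After 'over': [17, 17, 17]
After 'mod': [17, 0]
After 'sub': [17]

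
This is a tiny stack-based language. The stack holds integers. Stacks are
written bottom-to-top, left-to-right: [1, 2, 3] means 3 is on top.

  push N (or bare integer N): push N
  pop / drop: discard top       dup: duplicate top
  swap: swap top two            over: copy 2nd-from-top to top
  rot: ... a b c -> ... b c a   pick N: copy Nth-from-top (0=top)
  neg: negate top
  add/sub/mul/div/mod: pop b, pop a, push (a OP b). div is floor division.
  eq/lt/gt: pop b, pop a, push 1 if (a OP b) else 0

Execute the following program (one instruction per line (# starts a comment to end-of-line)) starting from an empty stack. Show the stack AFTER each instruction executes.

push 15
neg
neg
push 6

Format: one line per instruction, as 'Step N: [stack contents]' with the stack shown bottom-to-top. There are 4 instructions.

Step 1: [15]
Step 2: [-15]
Step 3: [15]
Step 4: [15, 6]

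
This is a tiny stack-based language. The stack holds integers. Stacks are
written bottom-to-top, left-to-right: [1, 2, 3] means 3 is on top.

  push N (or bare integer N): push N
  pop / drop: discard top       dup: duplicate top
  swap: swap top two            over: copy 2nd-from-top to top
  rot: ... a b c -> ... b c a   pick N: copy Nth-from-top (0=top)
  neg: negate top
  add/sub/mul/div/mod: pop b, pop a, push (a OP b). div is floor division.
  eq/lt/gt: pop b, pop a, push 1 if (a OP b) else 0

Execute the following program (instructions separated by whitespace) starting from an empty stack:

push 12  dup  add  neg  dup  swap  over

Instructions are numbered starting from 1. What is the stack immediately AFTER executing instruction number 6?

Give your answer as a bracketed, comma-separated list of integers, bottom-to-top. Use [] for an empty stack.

Answer: [-24, -24]

Derivation:
Step 1 ('push 12'): [12]
Step 2 ('dup'): [12, 12]
Step 3 ('add'): [24]
Step 4 ('neg'): [-24]
Step 5 ('dup'): [-24, -24]
Step 6 ('swap'): [-24, -24]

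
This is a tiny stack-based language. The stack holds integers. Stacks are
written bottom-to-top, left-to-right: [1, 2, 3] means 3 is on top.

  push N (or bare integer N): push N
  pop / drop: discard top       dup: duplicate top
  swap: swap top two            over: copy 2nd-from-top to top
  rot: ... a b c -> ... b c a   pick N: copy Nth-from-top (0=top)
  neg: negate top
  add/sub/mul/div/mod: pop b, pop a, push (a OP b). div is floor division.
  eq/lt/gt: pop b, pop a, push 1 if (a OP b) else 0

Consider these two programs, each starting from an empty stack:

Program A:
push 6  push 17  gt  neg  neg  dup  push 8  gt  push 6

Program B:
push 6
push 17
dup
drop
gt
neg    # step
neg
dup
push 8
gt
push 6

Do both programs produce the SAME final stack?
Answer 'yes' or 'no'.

Program A trace:
  After 'push 6': [6]
  After 'push 17': [6, 17]
  After 'gt': [0]
  After 'neg': [0]
  After 'neg': [0]
  After 'dup': [0, 0]
  After 'push 8': [0, 0, 8]
  After 'gt': [0, 0]
  After 'push 6': [0, 0, 6]
Program A final stack: [0, 0, 6]

Program B trace:
  After 'push 6': [6]
  After 'push 17': [6, 17]
  After 'dup': [6, 17, 17]
  After 'drop': [6, 17]
  After 'gt': [0]
  After 'neg': [0]
  After 'neg': [0]
  After 'dup': [0, 0]
  After 'push 8': [0, 0, 8]
  After 'gt': [0, 0]
  After 'push 6': [0, 0, 6]
Program B final stack: [0, 0, 6]
Same: yes

Answer: yes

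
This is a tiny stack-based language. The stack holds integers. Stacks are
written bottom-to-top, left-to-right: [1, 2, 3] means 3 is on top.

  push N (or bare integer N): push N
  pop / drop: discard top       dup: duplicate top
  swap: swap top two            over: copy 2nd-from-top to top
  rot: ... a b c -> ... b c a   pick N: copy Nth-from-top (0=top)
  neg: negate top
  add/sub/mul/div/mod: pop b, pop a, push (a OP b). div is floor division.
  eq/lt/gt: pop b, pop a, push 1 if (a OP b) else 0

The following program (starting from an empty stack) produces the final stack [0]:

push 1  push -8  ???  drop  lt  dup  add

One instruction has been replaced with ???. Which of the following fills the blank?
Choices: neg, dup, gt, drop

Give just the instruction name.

Stack before ???: [1, -8]
Stack after ???:  [1, -8, -8]
Checking each choice:
  neg: stack underflow (need 2, have 1)
  dup: MATCH
  gt: stack underflow (need 2, have 0)
  drop: stack underflow (need 2, have 0)


Answer: dup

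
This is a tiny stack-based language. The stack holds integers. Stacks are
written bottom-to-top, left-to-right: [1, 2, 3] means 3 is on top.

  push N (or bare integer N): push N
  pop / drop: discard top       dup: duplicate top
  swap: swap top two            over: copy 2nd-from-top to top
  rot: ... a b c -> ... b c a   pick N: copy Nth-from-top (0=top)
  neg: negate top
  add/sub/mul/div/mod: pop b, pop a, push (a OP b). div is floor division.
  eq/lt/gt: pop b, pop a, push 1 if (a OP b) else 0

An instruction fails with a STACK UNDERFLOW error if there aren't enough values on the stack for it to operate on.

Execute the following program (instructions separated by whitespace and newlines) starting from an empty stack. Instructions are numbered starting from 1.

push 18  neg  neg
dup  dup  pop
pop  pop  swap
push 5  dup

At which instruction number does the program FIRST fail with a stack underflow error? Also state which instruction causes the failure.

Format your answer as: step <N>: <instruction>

Step 1 ('push 18'): stack = [18], depth = 1
Step 2 ('neg'): stack = [-18], depth = 1
Step 3 ('neg'): stack = [18], depth = 1
Step 4 ('dup'): stack = [18, 18], depth = 2
Step 5 ('dup'): stack = [18, 18, 18], depth = 3
Step 6 ('pop'): stack = [18, 18], depth = 2
Step 7 ('pop'): stack = [18], depth = 1
Step 8 ('pop'): stack = [], depth = 0
Step 9 ('swap'): needs 2 value(s) but depth is 0 — STACK UNDERFLOW

Answer: step 9: swap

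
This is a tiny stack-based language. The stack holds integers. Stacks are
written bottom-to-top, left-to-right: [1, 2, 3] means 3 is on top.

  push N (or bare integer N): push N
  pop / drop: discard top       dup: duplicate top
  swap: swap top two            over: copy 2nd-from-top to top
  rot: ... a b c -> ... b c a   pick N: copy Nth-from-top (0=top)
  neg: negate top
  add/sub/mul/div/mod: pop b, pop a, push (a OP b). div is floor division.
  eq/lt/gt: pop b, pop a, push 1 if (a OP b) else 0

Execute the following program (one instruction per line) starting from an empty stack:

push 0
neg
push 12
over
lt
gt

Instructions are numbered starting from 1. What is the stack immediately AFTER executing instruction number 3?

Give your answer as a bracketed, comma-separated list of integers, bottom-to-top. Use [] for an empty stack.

Answer: [0, 12]

Derivation:
Step 1 ('push 0'): [0]
Step 2 ('neg'): [0]
Step 3 ('push 12'): [0, 12]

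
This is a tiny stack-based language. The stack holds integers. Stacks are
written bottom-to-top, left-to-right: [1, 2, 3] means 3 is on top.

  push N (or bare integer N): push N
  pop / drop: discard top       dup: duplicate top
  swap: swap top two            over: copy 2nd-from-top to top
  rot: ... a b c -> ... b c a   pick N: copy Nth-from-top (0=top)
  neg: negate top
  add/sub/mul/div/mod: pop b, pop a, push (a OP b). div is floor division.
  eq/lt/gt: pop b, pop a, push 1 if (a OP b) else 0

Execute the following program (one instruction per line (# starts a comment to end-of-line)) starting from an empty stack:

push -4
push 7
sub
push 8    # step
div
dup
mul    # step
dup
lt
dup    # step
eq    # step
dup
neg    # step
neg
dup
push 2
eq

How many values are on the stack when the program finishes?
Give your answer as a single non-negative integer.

After 'push -4': stack = [-4] (depth 1)
After 'push 7': stack = [-4, 7] (depth 2)
After 'sub': stack = [-11] (depth 1)
After 'push 8': stack = [-11, 8] (depth 2)
After 'div': stack = [-2] (depth 1)
After 'dup': stack = [-2, -2] (depth 2)
After 'mul': stack = [4] (depth 1)
After 'dup': stack = [4, 4] (depth 2)
After 'lt': stack = [0] (depth 1)
After 'dup': stack = [0, 0] (depth 2)
After 'eq': stack = [1] (depth 1)
After 'dup': stack = [1, 1] (depth 2)
After 'neg': stack = [1, -1] (depth 2)
After 'neg': stack = [1, 1] (depth 2)
After 'dup': stack = [1, 1, 1] (depth 3)
After 'push 2': stack = [1, 1, 1, 2] (depth 4)
After 'eq': stack = [1, 1, 0] (depth 3)

Answer: 3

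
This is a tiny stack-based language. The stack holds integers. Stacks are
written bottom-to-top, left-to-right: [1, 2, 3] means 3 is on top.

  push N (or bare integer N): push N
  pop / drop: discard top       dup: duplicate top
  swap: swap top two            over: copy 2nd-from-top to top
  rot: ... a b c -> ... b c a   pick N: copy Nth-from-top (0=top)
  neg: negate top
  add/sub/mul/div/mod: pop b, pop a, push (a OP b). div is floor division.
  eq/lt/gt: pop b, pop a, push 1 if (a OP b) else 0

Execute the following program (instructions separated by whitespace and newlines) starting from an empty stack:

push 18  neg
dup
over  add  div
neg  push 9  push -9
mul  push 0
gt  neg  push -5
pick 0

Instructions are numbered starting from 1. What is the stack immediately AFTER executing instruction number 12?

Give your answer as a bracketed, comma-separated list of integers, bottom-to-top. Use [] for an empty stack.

Step 1 ('push 18'): [18]
Step 2 ('neg'): [-18]
Step 3 ('dup'): [-18, -18]
Step 4 ('over'): [-18, -18, -18]
Step 5 ('add'): [-18, -36]
Step 6 ('div'): [0]
Step 7 ('neg'): [0]
Step 8 ('push 9'): [0, 9]
Step 9 ('push -9'): [0, 9, -9]
Step 10 ('mul'): [0, -81]
Step 11 ('push 0'): [0, -81, 0]
Step 12 ('gt'): [0, 0]

Answer: [0, 0]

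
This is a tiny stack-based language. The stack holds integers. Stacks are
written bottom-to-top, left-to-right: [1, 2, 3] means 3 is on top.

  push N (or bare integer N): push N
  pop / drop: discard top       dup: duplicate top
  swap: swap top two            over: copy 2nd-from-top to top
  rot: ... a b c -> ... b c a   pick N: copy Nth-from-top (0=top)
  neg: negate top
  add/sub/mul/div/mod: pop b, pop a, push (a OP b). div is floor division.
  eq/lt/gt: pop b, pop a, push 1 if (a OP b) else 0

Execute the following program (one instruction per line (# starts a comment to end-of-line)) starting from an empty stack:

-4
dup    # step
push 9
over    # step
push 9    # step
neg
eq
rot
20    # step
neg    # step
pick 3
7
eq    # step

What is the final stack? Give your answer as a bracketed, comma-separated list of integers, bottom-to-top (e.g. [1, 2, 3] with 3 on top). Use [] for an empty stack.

Answer: [-4, 9, 0, -4, -20, 0]

Derivation:
After 'push -4': [-4]
After 'dup': [-4, -4]
After 'push 9': [-4, -4, 9]
After 'over': [-4, -4, 9, -4]
After 'push 9': [-4, -4, 9, -4, 9]
After 'neg': [-4, -4, 9, -4, -9]
After 'eq': [-4, -4, 9, 0]
After 'rot': [-4, 9, 0, -4]
After 'push 20': [-4, 9, 0, -4, 20]
After 'neg': [-4, 9, 0, -4, -20]
After 'pick 3': [-4, 9, 0, -4, -20, 9]
After 'push 7': [-4, 9, 0, -4, -20, 9, 7]
After 'eq': [-4, 9, 0, -4, -20, 0]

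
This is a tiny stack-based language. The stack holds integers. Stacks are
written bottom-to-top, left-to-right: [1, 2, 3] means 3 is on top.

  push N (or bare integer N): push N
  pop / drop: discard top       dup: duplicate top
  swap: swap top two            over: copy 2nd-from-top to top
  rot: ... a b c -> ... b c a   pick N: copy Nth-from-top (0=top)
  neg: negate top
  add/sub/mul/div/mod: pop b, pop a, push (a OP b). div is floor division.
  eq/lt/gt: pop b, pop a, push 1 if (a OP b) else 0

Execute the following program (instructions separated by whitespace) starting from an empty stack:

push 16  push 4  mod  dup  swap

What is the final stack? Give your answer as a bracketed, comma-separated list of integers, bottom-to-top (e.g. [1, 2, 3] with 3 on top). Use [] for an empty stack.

Answer: [0, 0]

Derivation:
After 'push 16': [16]
After 'push 4': [16, 4]
After 'mod': [0]
After 'dup': [0, 0]
After 'swap': [0, 0]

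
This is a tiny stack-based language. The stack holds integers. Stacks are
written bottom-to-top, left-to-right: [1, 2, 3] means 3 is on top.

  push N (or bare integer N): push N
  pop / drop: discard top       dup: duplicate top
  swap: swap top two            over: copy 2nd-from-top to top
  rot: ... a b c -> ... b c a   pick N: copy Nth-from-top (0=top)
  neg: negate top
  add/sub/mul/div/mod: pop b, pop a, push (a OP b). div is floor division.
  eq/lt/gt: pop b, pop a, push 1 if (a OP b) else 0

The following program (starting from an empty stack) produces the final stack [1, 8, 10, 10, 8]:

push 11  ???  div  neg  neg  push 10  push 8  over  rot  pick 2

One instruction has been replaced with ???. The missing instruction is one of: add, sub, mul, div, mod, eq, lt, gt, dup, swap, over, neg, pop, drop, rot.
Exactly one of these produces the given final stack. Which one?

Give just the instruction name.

Stack before ???: [11]
Stack after ???:  [11, 11]
The instruction that transforms [11] -> [11, 11] is: dup

Answer: dup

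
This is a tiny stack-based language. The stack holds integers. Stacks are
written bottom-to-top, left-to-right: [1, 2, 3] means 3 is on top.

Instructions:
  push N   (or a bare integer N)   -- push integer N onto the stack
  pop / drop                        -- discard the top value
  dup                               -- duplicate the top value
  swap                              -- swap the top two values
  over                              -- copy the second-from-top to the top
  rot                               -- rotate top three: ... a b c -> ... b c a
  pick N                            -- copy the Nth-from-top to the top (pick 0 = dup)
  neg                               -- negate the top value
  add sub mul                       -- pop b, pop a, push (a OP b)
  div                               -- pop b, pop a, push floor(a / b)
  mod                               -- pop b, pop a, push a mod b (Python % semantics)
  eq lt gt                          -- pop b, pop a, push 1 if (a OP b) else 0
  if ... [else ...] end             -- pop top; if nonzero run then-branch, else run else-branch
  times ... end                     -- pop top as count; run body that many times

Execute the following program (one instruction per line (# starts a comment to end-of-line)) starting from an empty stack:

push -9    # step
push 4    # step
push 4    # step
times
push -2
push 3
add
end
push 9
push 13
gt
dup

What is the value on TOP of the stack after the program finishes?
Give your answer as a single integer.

After 'push -9': [-9]
After 'push 4': [-9, 4]
After 'push 4': [-9, 4, 4]
After 'times': [-9, 4]
After 'push -2': [-9, 4, -2]
After 'push 3': [-9, 4, -2, 3]
After 'add': [-9, 4, 1]
After 'push -2': [-9, 4, 1, -2]
After 'push 3': [-9, 4, 1, -2, 3]
After 'add': [-9, 4, 1, 1]
After 'push -2': [-9, 4, 1, 1, -2]
After 'push 3': [-9, 4, 1, 1, -2, 3]
After 'add': [-9, 4, 1, 1, 1]
After 'push -2': [-9, 4, 1, 1, 1, -2]
After 'push 3': [-9, 4, 1, 1, 1, -2, 3]
After 'add': [-9, 4, 1, 1, 1, 1]
After 'push 9': [-9, 4, 1, 1, 1, 1, 9]
After 'push 13': [-9, 4, 1, 1, 1, 1, 9, 13]
After 'gt': [-9, 4, 1, 1, 1, 1, 0]
After 'dup': [-9, 4, 1, 1, 1, 1, 0, 0]

Answer: 0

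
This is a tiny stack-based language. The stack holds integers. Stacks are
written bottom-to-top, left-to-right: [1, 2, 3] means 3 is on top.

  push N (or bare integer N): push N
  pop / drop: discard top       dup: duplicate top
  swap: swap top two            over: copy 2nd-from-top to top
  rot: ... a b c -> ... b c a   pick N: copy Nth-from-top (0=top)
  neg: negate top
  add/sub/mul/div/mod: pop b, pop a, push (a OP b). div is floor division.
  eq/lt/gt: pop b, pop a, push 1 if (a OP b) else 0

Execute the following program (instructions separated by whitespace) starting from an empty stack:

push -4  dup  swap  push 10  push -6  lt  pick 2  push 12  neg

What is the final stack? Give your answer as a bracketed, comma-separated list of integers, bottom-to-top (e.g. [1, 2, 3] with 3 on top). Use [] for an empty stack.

Answer: [-4, -4, 0, -4, -12]

Derivation:
After 'push -4': [-4]
After 'dup': [-4, -4]
After 'swap': [-4, -4]
After 'push 10': [-4, -4, 10]
After 'push -6': [-4, -4, 10, -6]
After 'lt': [-4, -4, 0]
After 'pick 2': [-4, -4, 0, -4]
After 'push 12': [-4, -4, 0, -4, 12]
After 'neg': [-4, -4, 0, -4, -12]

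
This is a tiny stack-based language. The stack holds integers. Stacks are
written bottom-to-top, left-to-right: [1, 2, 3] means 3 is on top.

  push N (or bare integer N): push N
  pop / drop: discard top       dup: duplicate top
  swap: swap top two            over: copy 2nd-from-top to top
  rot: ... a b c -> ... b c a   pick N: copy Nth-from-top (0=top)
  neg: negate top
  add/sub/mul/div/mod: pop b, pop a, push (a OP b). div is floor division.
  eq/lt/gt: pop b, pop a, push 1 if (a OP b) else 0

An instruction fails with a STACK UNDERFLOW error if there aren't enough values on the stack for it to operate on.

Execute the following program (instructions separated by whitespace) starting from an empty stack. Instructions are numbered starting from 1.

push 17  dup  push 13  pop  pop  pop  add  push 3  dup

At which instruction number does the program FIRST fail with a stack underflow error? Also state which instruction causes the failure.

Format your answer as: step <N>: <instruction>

Step 1 ('push 17'): stack = [17], depth = 1
Step 2 ('dup'): stack = [17, 17], depth = 2
Step 3 ('push 13'): stack = [17, 17, 13], depth = 3
Step 4 ('pop'): stack = [17, 17], depth = 2
Step 5 ('pop'): stack = [17], depth = 1
Step 6 ('pop'): stack = [], depth = 0
Step 7 ('add'): needs 2 value(s) but depth is 0 — STACK UNDERFLOW

Answer: step 7: add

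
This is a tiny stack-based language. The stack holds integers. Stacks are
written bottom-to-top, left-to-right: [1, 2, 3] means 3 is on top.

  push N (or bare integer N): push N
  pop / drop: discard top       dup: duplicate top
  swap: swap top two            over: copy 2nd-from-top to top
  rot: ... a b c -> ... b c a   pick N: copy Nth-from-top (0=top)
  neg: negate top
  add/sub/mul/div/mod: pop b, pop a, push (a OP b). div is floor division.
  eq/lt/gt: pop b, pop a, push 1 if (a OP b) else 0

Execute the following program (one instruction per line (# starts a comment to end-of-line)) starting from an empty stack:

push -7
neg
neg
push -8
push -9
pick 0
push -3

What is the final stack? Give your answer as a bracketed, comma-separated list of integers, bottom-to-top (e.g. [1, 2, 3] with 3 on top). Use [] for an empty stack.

After 'push -7': [-7]
After 'neg': [7]
After 'neg': [-7]
After 'push -8': [-7, -8]
After 'push -9': [-7, -8, -9]
After 'pick 0': [-7, -8, -9, -9]
After 'push -3': [-7, -8, -9, -9, -3]

Answer: [-7, -8, -9, -9, -3]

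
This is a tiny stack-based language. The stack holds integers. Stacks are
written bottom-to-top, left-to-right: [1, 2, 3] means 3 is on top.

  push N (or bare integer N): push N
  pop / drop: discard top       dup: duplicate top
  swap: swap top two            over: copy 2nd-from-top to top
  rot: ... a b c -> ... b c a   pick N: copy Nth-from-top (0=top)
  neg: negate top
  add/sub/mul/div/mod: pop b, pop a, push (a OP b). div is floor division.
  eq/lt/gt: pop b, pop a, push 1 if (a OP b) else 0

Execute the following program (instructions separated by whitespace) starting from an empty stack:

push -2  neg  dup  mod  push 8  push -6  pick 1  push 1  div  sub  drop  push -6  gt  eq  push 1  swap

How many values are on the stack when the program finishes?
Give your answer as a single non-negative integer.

Answer: 2

Derivation:
After 'push -2': stack = [-2] (depth 1)
After 'neg': stack = [2] (depth 1)
After 'dup': stack = [2, 2] (depth 2)
After 'mod': stack = [0] (depth 1)
After 'push 8': stack = [0, 8] (depth 2)
After 'push -6': stack = [0, 8, -6] (depth 3)
After 'pick 1': stack = [0, 8, -6, 8] (depth 4)
After 'push 1': stack = [0, 8, -6, 8, 1] (depth 5)
After 'div': stack = [0, 8, -6, 8] (depth 4)
After 'sub': stack = [0, 8, -14] (depth 3)
After 'drop': stack = [0, 8] (depth 2)
After 'push -6': stack = [0, 8, -6] (depth 3)
After 'gt': stack = [0, 1] (depth 2)
After 'eq': stack = [0] (depth 1)
After 'push 1': stack = [0, 1] (depth 2)
After 'swap': stack = [1, 0] (depth 2)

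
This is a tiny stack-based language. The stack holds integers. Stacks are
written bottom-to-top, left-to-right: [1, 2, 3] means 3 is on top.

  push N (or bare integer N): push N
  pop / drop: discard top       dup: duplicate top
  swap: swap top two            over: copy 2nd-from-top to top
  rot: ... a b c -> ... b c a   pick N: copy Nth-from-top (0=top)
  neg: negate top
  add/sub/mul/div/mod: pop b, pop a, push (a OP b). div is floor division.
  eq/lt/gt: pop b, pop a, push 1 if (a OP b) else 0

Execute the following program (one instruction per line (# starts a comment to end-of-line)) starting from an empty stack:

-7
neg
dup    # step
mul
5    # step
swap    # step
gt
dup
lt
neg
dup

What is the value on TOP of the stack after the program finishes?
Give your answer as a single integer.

Answer: 0

Derivation:
After 'push -7': [-7]
After 'neg': [7]
After 'dup': [7, 7]
After 'mul': [49]
After 'push 5': [49, 5]
After 'swap': [5, 49]
After 'gt': [0]
After 'dup': [0, 0]
After 'lt': [0]
After 'neg': [0]
After 'dup': [0, 0]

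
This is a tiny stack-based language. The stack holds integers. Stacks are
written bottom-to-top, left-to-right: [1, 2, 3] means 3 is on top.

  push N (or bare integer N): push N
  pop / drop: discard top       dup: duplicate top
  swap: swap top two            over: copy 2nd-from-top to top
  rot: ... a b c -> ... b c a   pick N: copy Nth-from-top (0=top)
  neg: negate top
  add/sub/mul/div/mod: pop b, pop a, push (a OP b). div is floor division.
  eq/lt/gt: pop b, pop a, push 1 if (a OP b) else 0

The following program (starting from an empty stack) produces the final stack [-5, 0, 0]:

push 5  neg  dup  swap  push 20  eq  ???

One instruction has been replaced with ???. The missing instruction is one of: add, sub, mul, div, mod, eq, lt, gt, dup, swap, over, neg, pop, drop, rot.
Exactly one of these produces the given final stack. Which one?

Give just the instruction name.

Stack before ???: [-5, 0]
Stack after ???:  [-5, 0, 0]
The instruction that transforms [-5, 0] -> [-5, 0, 0] is: dup

Answer: dup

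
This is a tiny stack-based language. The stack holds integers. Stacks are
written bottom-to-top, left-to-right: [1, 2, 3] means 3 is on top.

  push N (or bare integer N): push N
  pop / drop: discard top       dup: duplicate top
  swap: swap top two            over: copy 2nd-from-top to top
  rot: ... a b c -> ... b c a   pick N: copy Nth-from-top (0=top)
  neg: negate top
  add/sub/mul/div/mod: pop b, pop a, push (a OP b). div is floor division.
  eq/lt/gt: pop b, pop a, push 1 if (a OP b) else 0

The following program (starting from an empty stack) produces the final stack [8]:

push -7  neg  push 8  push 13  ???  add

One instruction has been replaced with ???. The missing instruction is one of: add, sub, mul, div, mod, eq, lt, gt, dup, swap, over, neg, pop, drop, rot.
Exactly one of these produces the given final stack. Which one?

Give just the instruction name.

Answer: lt

Derivation:
Stack before ???: [7, 8, 13]
Stack after ???:  [7, 1]
The instruction that transforms [7, 8, 13] -> [7, 1] is: lt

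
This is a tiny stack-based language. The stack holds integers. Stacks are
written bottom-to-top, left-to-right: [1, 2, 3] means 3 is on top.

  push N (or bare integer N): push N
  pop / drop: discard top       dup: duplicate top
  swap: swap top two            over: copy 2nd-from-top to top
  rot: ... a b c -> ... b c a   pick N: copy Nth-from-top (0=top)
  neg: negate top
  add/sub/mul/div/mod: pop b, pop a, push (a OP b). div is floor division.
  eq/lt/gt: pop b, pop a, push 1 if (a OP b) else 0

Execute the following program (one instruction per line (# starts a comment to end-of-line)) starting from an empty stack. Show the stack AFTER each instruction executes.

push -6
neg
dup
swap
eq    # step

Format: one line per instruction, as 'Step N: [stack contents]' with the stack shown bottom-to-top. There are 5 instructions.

Step 1: [-6]
Step 2: [6]
Step 3: [6, 6]
Step 4: [6, 6]
Step 5: [1]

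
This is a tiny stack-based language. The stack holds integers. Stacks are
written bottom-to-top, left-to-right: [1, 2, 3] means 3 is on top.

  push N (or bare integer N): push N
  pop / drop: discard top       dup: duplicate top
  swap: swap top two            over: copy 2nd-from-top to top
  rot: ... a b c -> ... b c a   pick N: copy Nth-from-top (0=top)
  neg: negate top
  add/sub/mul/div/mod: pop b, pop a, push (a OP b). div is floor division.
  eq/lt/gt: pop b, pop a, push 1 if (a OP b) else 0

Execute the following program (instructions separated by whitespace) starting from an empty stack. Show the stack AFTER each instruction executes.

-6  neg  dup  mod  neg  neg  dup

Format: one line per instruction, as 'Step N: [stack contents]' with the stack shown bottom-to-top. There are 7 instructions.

Step 1: [-6]
Step 2: [6]
Step 3: [6, 6]
Step 4: [0]
Step 5: [0]
Step 6: [0]
Step 7: [0, 0]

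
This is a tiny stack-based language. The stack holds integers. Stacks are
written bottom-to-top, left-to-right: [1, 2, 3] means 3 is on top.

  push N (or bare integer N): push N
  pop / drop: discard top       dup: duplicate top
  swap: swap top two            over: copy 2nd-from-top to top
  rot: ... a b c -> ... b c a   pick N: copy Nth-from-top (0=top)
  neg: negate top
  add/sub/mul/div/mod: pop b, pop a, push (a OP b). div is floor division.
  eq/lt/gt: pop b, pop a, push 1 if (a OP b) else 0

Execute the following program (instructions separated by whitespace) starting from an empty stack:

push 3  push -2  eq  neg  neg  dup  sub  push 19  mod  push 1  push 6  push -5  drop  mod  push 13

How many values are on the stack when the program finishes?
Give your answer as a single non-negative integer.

Answer: 3

Derivation:
After 'push 3': stack = [3] (depth 1)
After 'push -2': stack = [3, -2] (depth 2)
After 'eq': stack = [0] (depth 1)
After 'neg': stack = [0] (depth 1)
After 'neg': stack = [0] (depth 1)
After 'dup': stack = [0, 0] (depth 2)
After 'sub': stack = [0] (depth 1)
After 'push 19': stack = [0, 19] (depth 2)
After 'mod': stack = [0] (depth 1)
After 'push 1': stack = [0, 1] (depth 2)
After 'push 6': stack = [0, 1, 6] (depth 3)
After 'push -5': stack = [0, 1, 6, -5] (depth 4)
After 'drop': stack = [0, 1, 6] (depth 3)
After 'mod': stack = [0, 1] (depth 2)
After 'push 13': stack = [0, 1, 13] (depth 3)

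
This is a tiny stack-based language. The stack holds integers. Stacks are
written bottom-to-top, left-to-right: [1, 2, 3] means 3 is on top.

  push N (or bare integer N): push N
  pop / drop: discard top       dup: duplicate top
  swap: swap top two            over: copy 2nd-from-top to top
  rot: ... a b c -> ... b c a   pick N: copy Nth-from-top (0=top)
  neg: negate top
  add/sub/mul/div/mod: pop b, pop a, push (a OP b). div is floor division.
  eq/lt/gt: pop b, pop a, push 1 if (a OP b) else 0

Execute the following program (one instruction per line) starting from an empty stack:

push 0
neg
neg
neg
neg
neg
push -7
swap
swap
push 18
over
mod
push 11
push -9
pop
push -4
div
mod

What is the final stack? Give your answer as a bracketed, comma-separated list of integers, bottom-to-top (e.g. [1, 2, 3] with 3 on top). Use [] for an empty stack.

After 'push 0': [0]
After 'neg': [0]
After 'neg': [0]
After 'neg': [0]
After 'neg': [0]
After 'neg': [0]
After 'push -7': [0, -7]
After 'swap': [-7, 0]
After 'swap': [0, -7]
After 'push 18': [0, -7, 18]
After 'over': [0, -7, 18, -7]
After 'mod': [0, -7, -3]
After 'push 11': [0, -7, -3, 11]
After 'push -9': [0, -7, -3, 11, -9]
After 'pop': [0, -7, -3, 11]
After 'push -4': [0, -7, -3, 11, -4]
After 'div': [0, -7, -3, -3]
After 'mod': [0, -7, 0]

Answer: [0, -7, 0]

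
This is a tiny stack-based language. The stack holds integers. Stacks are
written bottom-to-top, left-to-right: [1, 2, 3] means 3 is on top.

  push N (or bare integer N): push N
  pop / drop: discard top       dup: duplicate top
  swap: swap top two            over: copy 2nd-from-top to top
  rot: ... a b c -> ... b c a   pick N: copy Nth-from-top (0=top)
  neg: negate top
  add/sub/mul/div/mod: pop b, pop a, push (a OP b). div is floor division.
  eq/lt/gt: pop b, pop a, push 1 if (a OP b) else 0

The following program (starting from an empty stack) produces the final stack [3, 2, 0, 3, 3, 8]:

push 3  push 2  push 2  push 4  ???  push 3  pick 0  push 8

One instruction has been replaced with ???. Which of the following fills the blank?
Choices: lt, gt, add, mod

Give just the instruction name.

Stack before ???: [3, 2, 2, 4]
Stack after ???:  [3, 2, 0]
Checking each choice:
  lt: produces [3, 2, 1, 3, 3, 8]
  gt: MATCH
  add: produces [3, 2, 6, 3, 3, 8]
  mod: produces [3, 2, 2, 3, 3, 8]


Answer: gt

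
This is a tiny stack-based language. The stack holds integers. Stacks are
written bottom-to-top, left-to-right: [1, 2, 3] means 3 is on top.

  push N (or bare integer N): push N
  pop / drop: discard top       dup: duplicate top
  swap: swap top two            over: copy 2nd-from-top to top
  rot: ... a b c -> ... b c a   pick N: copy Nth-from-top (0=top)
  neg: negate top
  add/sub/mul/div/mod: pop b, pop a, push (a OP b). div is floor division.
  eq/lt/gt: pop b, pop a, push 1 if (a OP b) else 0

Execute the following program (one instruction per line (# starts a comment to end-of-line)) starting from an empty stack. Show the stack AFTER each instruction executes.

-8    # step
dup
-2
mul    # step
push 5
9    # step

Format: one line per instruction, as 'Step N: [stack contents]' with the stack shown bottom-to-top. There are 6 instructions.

Step 1: [-8]
Step 2: [-8, -8]
Step 3: [-8, -8, -2]
Step 4: [-8, 16]
Step 5: [-8, 16, 5]
Step 6: [-8, 16, 5, 9]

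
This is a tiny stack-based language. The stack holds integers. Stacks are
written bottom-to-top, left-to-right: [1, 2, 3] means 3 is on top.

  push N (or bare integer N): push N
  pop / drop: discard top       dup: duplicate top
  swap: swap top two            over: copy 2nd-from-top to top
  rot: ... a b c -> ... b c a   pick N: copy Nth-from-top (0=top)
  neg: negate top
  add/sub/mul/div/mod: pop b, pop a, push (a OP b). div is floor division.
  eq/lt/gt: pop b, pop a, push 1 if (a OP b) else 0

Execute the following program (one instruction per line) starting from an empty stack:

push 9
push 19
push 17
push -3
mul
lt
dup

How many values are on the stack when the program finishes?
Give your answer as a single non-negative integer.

After 'push 9': stack = [9] (depth 1)
After 'push 19': stack = [9, 19] (depth 2)
After 'push 17': stack = [9, 19, 17] (depth 3)
After 'push -3': stack = [9, 19, 17, -3] (depth 4)
After 'mul': stack = [9, 19, -51] (depth 3)
After 'lt': stack = [9, 0] (depth 2)
After 'dup': stack = [9, 0, 0] (depth 3)

Answer: 3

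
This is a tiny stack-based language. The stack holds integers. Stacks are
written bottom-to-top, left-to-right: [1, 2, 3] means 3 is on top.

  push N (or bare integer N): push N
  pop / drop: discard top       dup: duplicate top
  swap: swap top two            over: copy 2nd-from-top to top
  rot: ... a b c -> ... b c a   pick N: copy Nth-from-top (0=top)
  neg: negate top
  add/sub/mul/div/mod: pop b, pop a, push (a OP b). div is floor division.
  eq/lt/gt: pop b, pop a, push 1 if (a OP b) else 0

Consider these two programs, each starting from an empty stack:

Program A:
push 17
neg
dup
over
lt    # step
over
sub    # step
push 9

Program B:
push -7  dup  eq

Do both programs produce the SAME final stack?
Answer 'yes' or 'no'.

Answer: no

Derivation:
Program A trace:
  After 'push 17': [17]
  After 'neg': [-17]
  After 'dup': [-17, -17]
  After 'over': [-17, -17, -17]
  After 'lt': [-17, 0]
  After 'over': [-17, 0, -17]
  After 'sub': [-17, 17]
  After 'push 9': [-17, 17, 9]
Program A final stack: [-17, 17, 9]

Program B trace:
  After 'push -7': [-7]
  After 'dup': [-7, -7]
  After 'eq': [1]
Program B final stack: [1]
Same: no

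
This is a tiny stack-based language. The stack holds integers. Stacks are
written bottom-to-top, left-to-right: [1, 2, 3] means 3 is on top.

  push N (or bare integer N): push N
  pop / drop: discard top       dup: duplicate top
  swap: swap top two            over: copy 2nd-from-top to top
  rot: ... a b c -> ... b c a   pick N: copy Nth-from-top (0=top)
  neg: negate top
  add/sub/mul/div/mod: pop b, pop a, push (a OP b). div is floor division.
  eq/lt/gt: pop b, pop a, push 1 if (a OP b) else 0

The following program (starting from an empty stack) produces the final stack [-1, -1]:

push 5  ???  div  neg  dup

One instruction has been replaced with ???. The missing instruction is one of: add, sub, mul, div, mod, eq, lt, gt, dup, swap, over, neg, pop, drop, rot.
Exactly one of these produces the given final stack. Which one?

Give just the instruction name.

Stack before ???: [5]
Stack after ???:  [5, 5]
The instruction that transforms [5] -> [5, 5] is: dup

Answer: dup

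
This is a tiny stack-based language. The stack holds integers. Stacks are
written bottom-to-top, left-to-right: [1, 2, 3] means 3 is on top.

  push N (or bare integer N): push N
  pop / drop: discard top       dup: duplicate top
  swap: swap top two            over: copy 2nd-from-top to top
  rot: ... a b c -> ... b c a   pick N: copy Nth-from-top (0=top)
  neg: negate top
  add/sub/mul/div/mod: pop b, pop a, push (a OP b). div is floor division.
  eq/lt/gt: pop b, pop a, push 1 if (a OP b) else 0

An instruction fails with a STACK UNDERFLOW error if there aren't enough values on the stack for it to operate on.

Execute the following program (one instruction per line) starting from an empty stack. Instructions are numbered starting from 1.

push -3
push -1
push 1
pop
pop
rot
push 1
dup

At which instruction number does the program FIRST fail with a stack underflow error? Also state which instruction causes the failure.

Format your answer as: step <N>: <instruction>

Answer: step 6: rot

Derivation:
Step 1 ('push -3'): stack = [-3], depth = 1
Step 2 ('push -1'): stack = [-3, -1], depth = 2
Step 3 ('push 1'): stack = [-3, -1, 1], depth = 3
Step 4 ('pop'): stack = [-3, -1], depth = 2
Step 5 ('pop'): stack = [-3], depth = 1
Step 6 ('rot'): needs 3 value(s) but depth is 1 — STACK UNDERFLOW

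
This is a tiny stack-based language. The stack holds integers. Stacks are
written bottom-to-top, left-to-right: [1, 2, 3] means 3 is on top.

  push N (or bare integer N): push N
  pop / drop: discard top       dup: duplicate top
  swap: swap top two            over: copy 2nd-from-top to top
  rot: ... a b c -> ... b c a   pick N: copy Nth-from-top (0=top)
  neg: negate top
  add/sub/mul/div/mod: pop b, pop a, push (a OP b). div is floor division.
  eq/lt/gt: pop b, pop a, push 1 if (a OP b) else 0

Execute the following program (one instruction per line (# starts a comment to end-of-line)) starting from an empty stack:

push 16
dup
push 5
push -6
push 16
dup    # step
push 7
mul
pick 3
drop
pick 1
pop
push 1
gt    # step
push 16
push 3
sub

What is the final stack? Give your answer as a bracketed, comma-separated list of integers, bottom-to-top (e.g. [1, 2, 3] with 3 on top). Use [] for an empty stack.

Answer: [16, 16, 5, -6, 16, 1, 13]

Derivation:
After 'push 16': [16]
After 'dup': [16, 16]
After 'push 5': [16, 16, 5]
After 'push -6': [16, 16, 5, -6]
After 'push 16': [16, 16, 5, -6, 16]
After 'dup': [16, 16, 5, -6, 16, 16]
After 'push 7': [16, 16, 5, -6, 16, 16, 7]
After 'mul': [16, 16, 5, -6, 16, 112]
After 'pick 3': [16, 16, 5, -6, 16, 112, 5]
After 'drop': [16, 16, 5, -6, 16, 112]
After 'pick 1': [16, 16, 5, -6, 16, 112, 16]
After 'pop': [16, 16, 5, -6, 16, 112]
After 'push 1': [16, 16, 5, -6, 16, 112, 1]
After 'gt': [16, 16, 5, -6, 16, 1]
After 'push 16': [16, 16, 5, -6, 16, 1, 16]
After 'push 3': [16, 16, 5, -6, 16, 1, 16, 3]
After 'sub': [16, 16, 5, -6, 16, 1, 13]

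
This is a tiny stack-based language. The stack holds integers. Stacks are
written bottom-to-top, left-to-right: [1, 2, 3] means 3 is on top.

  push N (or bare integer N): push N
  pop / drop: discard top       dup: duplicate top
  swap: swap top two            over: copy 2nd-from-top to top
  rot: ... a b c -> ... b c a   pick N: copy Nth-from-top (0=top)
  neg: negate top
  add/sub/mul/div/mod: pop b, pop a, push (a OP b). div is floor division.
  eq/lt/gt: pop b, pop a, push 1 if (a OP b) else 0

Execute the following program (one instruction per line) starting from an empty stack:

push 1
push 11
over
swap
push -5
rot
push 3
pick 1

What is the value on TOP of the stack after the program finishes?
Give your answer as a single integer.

After 'push 1': [1]
After 'push 11': [1, 11]
After 'over': [1, 11, 1]
After 'swap': [1, 1, 11]
After 'push -5': [1, 1, 11, -5]
After 'rot': [1, 11, -5, 1]
After 'push 3': [1, 11, -5, 1, 3]
After 'pick 1': [1, 11, -5, 1, 3, 1]

Answer: 1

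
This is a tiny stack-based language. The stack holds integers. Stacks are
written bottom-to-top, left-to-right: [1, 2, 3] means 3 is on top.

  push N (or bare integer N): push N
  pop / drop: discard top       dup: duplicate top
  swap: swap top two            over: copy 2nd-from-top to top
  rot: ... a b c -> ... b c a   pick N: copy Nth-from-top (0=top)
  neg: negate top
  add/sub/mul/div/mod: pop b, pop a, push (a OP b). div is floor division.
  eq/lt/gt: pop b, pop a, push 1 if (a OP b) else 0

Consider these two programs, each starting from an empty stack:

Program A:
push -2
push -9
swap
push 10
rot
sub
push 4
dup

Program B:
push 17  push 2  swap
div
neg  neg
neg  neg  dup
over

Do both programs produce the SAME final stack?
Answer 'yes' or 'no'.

Program A trace:
  After 'push -2': [-2]
  After 'push -9': [-2, -9]
  After 'swap': [-9, -2]
  After 'push 10': [-9, -2, 10]
  After 'rot': [-2, 10, -9]
  After 'sub': [-2, 19]
  After 'push 4': [-2, 19, 4]
  After 'dup': [-2, 19, 4, 4]
Program A final stack: [-2, 19, 4, 4]

Program B trace:
  After 'push 17': [17]
  After 'push 2': [17, 2]
  After 'swap': [2, 17]
  After 'div': [0]
  After 'neg': [0]
  After 'neg': [0]
  After 'neg': [0]
  After 'neg': [0]
  After 'dup': [0, 0]
  After 'over': [0, 0, 0]
Program B final stack: [0, 0, 0]
Same: no

Answer: no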